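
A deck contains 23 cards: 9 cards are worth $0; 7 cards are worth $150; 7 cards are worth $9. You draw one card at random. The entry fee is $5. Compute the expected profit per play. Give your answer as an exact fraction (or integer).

E[payout] = (9/23)·0 + (7/23)·150 + (7/23)·9 = 1113/23
Expected profit = 1113/23 − 5 = 998/23

998/23 dollars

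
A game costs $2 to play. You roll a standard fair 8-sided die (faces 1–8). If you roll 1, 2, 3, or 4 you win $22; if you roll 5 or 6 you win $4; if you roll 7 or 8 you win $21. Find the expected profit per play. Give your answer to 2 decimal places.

E[payout] = (1/4)·4 + (1/4)·21 + (1/2)·22 = 69/4
Expected profit = 69/4 − 2 = 61/4 ≈ $15.25

$15.25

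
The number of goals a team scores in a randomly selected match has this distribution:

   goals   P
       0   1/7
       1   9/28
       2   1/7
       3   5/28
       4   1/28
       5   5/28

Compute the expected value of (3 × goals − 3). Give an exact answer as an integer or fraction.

99/28

E[3x-3] = (1/7)·(-3) + (9/28)·0 + (1/7)·3 + (5/28)·6 + (1/28)·9 + (5/28)·12
     = 99/28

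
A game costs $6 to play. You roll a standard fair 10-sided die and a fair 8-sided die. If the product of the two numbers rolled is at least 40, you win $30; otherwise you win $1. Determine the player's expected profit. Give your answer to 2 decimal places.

E[payout] = (61/80)·1 + (19/80)·30 = 631/80
Expected profit = 631/80 − 6 = 151/80 ≈ $1.89

$1.89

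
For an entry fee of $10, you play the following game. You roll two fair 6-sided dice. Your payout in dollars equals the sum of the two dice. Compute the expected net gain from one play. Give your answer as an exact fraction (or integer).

Distribution of the sum of the two dice: 2 w.p. 1/36, 3 w.p. 1/18, 4 w.p. 1/12, 5 w.p. 1/9, 6 w.p. 5/36, 7 w.p. 1/6, …
E[payout] = (1/36)·2 + (1/18)·3 + (1/12)·4 + (1/9)·5 + (5/36)·6 + (1/6)·7 + (5/36)·8 + (1/9)·9 + (1/12)·10 + (1/18)·11 + (1/36)·12 = 7
Expected profit = 7 − 10 = -3

-$3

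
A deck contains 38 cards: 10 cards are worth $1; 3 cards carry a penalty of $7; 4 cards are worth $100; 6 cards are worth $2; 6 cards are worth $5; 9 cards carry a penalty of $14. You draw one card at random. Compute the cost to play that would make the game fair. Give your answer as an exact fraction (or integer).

E[payout] = (10/38)·1 + (3/38)·(-7) + (4/38)·100 + (6/38)·2 + (6/38)·5 + (9/38)·(-14) = 305/38
Fair fee = E[payout] = 305/38

305/38 dollars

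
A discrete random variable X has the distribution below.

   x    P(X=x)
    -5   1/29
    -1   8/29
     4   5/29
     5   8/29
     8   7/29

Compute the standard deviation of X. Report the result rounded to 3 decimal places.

E[X] = 103/29, E[X²] = 761/29
Var(X) = E[X²] − (E[X])² = 761/29 − 10609/841 = 11460/841
SD(X) = √(11460/841) ≈ 3.691

3.691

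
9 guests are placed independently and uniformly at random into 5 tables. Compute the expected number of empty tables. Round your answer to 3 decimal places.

0.671

Let Xⱼ=1 if table j is empty. P(Xⱼ=1) = ((5-1)/5)^9 = 262144/1953125.
By linearity, E[#empty] = 5·262144/1953125 = 262144/390625.
≈ 0.671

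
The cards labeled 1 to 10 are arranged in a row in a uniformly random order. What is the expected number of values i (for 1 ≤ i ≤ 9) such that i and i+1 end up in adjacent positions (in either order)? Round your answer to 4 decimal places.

1.8000

For each i ∈ {1,…,9}, let Xᵢ = 1 if i and i+1 are adjacent. P(Xᵢ=1) = 2·(10−1)!/10! = 2/10.
By linearity, E[ΣXᵢ] = (9)·(2/10) = 9/5.
≈ 1.8000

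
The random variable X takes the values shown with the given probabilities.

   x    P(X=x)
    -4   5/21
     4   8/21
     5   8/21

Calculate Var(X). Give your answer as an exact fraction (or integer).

E[X] = (5/21)·(-4) + (8/21)·4 + (8/21)·5 = 52/21
E[X²] = (5/21)·16 + (8/21)·16 + (8/21)·25 = 136/7
Var(X) = 136/7 − (52/21)² = 5864/441

5864/441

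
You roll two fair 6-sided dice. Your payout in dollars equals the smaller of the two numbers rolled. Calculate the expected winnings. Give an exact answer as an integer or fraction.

91/36 dollars

Distribution of the smaller of the two numbers rolled: 1 w.p. 11/36, 2 w.p. 1/4, 3 w.p. 7/36, 4 w.p. 5/36, 5 w.p. 1/12, 6 w.p. 1/36
E[payout] = (11/36)·1 + (1/4)·2 + (7/36)·3 + (5/36)·4 + (1/12)·5 + (1/36)·6 = 91/36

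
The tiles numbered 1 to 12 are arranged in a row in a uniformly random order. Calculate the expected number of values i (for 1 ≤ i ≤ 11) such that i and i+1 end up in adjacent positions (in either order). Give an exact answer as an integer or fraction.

For each i ∈ {1,…,11}, let Xᵢ = 1 if i and i+1 are adjacent. P(Xᵢ=1) = 2·(12−1)!/12! = 2/12.
By linearity, E[ΣXᵢ] = (11)·(2/12) = 11/6.

11/6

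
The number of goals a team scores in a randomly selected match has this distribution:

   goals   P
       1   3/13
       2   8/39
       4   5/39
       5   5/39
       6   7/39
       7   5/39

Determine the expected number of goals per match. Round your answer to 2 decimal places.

E[X] = (3/13)·1 + (8/39)·2 + (5/39)·4 + (5/39)·5 + (7/39)·6 + (5/39)·7
     = 49/13 ≈ 3.77

3.77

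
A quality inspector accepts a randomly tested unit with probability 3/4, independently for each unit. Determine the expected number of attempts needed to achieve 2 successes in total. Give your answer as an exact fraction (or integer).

8/3

By linearity (sum of 2 independent geometric waits), E[trials] = 2/p = 2/(3/4) = 8/3.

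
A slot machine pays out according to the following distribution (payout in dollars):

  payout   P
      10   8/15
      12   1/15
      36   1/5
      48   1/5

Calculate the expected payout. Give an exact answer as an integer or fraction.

344/15 dollars

E[X] = (8/15)·10 + (1/15)·12 + (1/5)·36 + (1/5)·48
     = 344/15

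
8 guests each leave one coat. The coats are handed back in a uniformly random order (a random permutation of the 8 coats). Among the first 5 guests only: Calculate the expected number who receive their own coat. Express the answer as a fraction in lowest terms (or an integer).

Let Xᵢ = 1 if person i gets their own coat. For each i, P(Xᵢ=1) = 1/8.
By linearity of expectation, E[X₁+…+X_5] = 5·(1/8) = 5/8.

5/8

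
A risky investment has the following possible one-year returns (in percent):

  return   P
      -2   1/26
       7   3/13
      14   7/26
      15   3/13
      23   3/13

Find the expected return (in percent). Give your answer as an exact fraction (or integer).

183/13

E[X] = (1/26)·(-2) + (3/13)·7 + (7/26)·14 + (3/13)·15 + (3/13)·23
     = 183/13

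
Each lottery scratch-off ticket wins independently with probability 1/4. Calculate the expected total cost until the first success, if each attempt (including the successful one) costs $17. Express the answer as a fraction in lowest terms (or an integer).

E[#attempts] = 1/p = 4; E[cost] = 17·4 = 68.

$68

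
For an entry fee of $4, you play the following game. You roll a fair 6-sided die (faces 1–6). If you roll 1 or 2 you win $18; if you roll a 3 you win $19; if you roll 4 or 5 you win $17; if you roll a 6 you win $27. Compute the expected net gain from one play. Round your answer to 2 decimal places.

E[payout] = (1/3)·17 + (1/3)·18 + (1/6)·19 + (1/6)·27 = 58/3
Expected profit = 58/3 − 4 = 46/3 ≈ $15.33

$15.33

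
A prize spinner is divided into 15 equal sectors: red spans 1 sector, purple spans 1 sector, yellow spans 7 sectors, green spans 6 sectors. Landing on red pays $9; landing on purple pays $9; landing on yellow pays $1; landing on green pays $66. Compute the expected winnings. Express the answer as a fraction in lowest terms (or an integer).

421/15 dollars

E[payout] = (1/15)·9 + (1/15)·9 + (7/15)·1 + (6/15)·66 = 421/15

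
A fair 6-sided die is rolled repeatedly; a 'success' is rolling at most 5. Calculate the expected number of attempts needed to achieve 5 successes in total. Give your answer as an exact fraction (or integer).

6

By linearity (sum of 5 independent geometric waits), E[trials] = 5/p = 5/(5/6) = 6.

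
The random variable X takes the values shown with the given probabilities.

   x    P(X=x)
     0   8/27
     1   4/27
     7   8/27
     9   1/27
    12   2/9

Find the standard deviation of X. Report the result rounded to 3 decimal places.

E[X] = 47/9, E[X²] = 149/3
Var(X) = E[X²] − (E[X])² = 149/3 − 2209/81 = 1814/81
SD(X) = √(1814/81) ≈ 4.732

4.732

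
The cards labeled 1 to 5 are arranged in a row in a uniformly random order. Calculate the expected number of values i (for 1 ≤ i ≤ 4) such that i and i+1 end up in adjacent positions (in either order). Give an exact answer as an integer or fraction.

For each i ∈ {1,…,4}, let Xᵢ = 1 if i and i+1 are adjacent. P(Xᵢ=1) = 2·(5−1)!/5! = 2/5.
By linearity, E[ΣXᵢ] = (4)·(2/5) = 8/5.

8/5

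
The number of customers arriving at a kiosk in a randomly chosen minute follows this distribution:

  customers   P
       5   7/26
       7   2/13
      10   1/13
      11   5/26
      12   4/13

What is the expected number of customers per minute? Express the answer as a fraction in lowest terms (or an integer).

E[X] = (7/26)·5 + (2/13)·7 + (1/13)·10 + (5/26)·11 + (4/13)·12
     = 9

9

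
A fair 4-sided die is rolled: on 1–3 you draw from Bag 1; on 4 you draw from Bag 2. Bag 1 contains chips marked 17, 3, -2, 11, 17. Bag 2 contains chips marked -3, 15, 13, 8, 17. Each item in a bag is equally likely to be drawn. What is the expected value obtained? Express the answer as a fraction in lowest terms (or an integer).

47/5

E[X | Bag 1] = (17 + 3 − 2 + 11 + 17)/5 = 46/5
E[X | Bag 2] = (-3 + 15 + 13 + 8 + 17)/5 = 10
E[X] = (3/4)·46/5 + (1/4)·10 = 47/5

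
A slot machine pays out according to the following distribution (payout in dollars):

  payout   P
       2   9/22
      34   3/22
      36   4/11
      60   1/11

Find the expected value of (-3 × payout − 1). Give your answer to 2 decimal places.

E[-3x-1] = (9/22)·(-7) + (3/22)·(-103) + (4/11)·(-109) + (1/11)·(-181)
     = -73 ≈ -73.00

-73.00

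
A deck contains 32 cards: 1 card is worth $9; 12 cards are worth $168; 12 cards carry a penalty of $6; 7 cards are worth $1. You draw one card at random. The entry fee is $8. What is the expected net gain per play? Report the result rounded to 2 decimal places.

$53.25

E[payout] = (1/32)·9 + (12/32)·168 + (12/32)·(-6) + (7/32)·1 = 245/4
Expected profit = 245/4 − 8 = 213/4 ≈ $53.25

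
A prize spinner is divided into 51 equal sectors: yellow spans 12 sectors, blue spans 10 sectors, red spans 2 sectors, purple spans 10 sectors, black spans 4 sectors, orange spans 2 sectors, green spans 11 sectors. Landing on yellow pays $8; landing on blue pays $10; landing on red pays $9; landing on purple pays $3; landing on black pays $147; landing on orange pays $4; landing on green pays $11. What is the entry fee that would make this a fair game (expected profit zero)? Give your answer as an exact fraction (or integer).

E[payout] = (12/51)·8 + (10/51)·10 + (2/51)·9 + (10/51)·3 + (4/51)·147 + (2/51)·4 + (11/51)·11 = 961/51
Fair fee = E[payout] = 961/51

961/51 dollars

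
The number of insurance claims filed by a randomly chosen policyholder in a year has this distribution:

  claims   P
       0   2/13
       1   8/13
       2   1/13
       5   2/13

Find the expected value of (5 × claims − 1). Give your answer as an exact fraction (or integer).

E[5x-1] = (2/13)·(-1) + (8/13)·4 + (1/13)·9 + (2/13)·24
     = 87/13

87/13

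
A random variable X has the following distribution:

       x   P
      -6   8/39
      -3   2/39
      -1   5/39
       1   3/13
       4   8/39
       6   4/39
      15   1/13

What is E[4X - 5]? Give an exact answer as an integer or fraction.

E[4x-5] = (8/39)·(-29) + (2/39)·(-17) + (5/39)·(-9) + (3/13)·(-1) + (8/39)·11 + (4/39)·19 + (1/13)·55
     = 3/13

3/13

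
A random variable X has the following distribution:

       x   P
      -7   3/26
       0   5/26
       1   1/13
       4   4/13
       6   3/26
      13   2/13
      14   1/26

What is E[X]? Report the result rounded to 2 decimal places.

E[X] = (3/26)·(-7) + (5/26)·0 + (1/13)·1 + (4/13)·4 + (3/26)·6 + (2/13)·13 + (1/26)·14
     = 97/26 ≈ 3.73

3.73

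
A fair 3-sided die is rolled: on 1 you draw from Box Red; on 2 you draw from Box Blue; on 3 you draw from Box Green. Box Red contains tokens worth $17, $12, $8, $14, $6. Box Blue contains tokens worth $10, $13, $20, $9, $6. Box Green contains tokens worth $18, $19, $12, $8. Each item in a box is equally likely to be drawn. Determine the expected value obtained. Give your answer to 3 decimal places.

$12.417

E[X | Box Red] = (17 + 12 + 8 + 14 + 6)/5 = 57/5
E[X | Box Blue] = (10 + 13 + 20 + 9 + 6)/5 = 58/5
E[X | Box Green] = (18 + 19 + 12 + 8)/4 = 57/4
E[X] = (1/3)·57/5 + (1/3)·58/5 + (1/3)·57/4 = 149/12 ≈ 12.417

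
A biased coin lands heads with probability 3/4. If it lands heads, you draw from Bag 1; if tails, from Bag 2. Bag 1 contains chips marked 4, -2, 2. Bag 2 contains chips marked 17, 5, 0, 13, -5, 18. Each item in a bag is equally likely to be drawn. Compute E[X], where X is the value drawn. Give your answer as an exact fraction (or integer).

3

E[X | Bag 1] = (4 − 2 + 2)/3 = 4/3
E[X | Bag 2] = (17 + 5 + 0 + 13 − 5 + 18)/6 = 8
E[X] = (3/4)·4/3 + (1/4)·8 = 3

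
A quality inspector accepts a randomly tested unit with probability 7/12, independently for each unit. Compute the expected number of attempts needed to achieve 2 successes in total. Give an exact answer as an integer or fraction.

24/7

By linearity (sum of 2 independent geometric waits), E[trials] = 2/p = 2/(7/12) = 24/7.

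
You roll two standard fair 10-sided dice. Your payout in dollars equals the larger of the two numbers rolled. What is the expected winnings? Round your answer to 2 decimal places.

$7.15

Distribution of the larger of the two numbers rolled: 1 w.p. 1/100, 2 w.p. 3/100, 3 w.p. 1/20, 4 w.p. 7/100, 5 w.p. 9/100, 6 w.p. 11/100, …
E[payout] = (1/100)·1 + (3/100)·2 + (1/20)·3 + (7/100)·4 + (9/100)·5 + (11/100)·6 + (13/100)·7 + (3/20)·8 + (17/100)·9 + (19/100)·10 = 143/20
≈ $7.15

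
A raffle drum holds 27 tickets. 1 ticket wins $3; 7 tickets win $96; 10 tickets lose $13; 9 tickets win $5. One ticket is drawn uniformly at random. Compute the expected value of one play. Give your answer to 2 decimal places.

E[payout] = (1/27)·3 + (7/27)·96 + (10/27)·(-13) + (9/27)·5 = 590/27
≈ $21.85

$21.85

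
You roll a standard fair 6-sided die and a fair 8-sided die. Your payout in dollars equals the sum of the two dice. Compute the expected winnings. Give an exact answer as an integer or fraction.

Distribution of the sum of the two dice: 2 w.p. 1/48, 3 w.p. 1/24, 4 w.p. 1/16, 5 w.p. 1/12, 6 w.p. 5/48, 7 w.p. 1/8, …
E[payout] = (1/48)·2 + (1/24)·3 + (1/16)·4 + (1/12)·5 + (5/48)·6 + (1/8)·7 + (1/8)·8 + (1/8)·9 + (5/48)·10 + (1/12)·11 + (1/16)·12 + (1/24)·13 + (1/48)·14 = 8

$8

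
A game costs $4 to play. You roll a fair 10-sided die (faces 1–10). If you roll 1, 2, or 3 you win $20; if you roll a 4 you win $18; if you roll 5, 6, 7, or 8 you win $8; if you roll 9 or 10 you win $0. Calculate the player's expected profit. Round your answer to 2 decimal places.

E[payout] = (1/5)·0 + (2/5)·8 + (1/10)·18 + (3/10)·20 = 11
Expected profit = 11 − 4 = 7 ≈ $7.00

$7.00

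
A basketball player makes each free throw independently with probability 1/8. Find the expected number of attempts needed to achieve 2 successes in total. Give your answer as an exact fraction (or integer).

16

By linearity (sum of 2 independent geometric waits), E[trials] = 2/p = 2/(1/8) = 16.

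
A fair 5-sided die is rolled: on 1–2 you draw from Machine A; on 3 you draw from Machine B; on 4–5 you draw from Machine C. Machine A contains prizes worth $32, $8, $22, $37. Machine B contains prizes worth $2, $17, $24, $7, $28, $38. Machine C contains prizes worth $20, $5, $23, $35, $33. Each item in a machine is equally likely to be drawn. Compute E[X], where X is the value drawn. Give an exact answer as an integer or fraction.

3457/150 dollars

E[X | Machine A] = (32 + 8 + 22 + 37)/4 = 99/4
E[X | Machine B] = (2 + 17 + 24 + 7 + 28 + 38)/6 = 58/3
E[X | Machine C] = (20 + 5 + 23 + 35 + 33)/5 = 116/5
E[X] = (2/5)·99/4 + (1/5)·58/3 + (2/5)·116/5 = 3457/150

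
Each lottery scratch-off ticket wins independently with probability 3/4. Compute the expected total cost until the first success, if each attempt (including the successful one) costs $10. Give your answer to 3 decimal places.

$13.333

E[#attempts] = 1/p = 4/3; E[cost] = 10·4/3 = 40/3.
≈ 13.333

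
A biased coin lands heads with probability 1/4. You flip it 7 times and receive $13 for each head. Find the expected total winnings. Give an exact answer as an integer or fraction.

91/4 dollars

E[#heads] = 7·1/4 = 7/4 (linearity over flips).
E[winnings] = 13·7/4 = 91/4.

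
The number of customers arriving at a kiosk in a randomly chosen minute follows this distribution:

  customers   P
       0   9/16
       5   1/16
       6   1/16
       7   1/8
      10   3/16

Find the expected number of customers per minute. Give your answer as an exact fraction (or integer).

E[X] = (9/16)·0 + (1/16)·5 + (1/16)·6 + (1/8)·7 + (3/16)·10
     = 55/16

55/16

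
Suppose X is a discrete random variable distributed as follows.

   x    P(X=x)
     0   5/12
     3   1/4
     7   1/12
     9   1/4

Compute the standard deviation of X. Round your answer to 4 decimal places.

3.7072

E[X] = 43/12, E[X²] = 319/12
Var(X) = E[X²] − (E[X])² = 319/12 − 1849/144 = 1979/144
SD(X) = √(1979/144) ≈ 3.7072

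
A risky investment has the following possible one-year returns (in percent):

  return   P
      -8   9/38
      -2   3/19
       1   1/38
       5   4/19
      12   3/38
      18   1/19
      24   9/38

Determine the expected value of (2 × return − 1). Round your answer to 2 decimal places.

E[2x-1] = (9/38)·(-17) + (3/19)·(-5) + (1/38)·1 + (4/19)·9 + (3/38)·23 + (1/19)·35 + (9/38)·47
     = 226/19 ≈ 11.89

11.89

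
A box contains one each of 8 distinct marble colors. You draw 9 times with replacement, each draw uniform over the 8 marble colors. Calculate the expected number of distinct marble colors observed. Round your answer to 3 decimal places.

5.595

Let Xⱼ=1 if type j appears at least once. P(Xⱼ=1) = 1 − ((8−1)/8)^9 = 93864121/134217728.
E[#distinct] = 8·93864121/134217728 = 93864121/16777216.
≈ 5.595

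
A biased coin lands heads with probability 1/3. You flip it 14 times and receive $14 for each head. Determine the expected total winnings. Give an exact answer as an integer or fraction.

E[#heads] = 14·1/3 = 14/3 (linearity over flips).
E[winnings] = 14·14/3 = 196/3.

196/3 dollars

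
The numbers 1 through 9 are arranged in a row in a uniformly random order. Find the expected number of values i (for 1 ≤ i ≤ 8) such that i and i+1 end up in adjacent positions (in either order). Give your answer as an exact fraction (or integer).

For each i ∈ {1,…,8}, let Xᵢ = 1 if i and i+1 are adjacent. P(Xᵢ=1) = 2·(9−1)!/9! = 2/9.
By linearity, E[ΣXᵢ] = (8)·(2/9) = 16/9.

16/9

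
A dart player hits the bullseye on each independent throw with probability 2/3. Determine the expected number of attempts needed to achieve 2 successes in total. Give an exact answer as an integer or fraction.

By linearity (sum of 2 independent geometric waits), E[trials] = 2/p = 2/(2/3) = 3.

3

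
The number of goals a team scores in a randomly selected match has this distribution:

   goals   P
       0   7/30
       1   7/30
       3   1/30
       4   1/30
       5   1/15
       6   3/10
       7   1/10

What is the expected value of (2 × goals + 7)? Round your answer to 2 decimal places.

13.60

E[2x+7] = (7/30)·7 + (7/30)·9 + (1/30)·13 + (1/30)·15 + (1/15)·17 + (3/10)·19 + (1/10)·21
     = 68/5 ≈ 13.60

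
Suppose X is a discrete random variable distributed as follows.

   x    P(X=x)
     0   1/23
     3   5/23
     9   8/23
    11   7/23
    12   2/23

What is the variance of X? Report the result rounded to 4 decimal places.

E[X] = (1/23)·0 + (5/23)·3 + (8/23)·9 + (7/23)·11 + (2/23)·12 = 188/23
E[X²] = (1/23)·0 + (5/23)·9 + (8/23)·81 + (7/23)·121 + (2/23)·144 = 1828/23
Var(X) = 1828/23 − (188/23)² = 6700/529 ≈ 12.6654

12.6654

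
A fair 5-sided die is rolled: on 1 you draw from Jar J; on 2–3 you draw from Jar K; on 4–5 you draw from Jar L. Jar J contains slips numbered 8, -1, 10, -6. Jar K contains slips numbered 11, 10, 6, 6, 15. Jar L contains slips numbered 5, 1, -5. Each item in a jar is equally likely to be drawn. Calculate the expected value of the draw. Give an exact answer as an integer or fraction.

1357/300

E[X | Jar J] = (8 − 1 + 10 − 6)/4 = 11/4
E[X | Jar K] = (11 + 10 + 6 + 6 + 15)/5 = 48/5
E[X | Jar L] = (5 + 1 − 5)/3 = 1/3
E[X] = (1/5)·11/4 + (2/5)·48/5 + (2/5)·1/3 = 1357/300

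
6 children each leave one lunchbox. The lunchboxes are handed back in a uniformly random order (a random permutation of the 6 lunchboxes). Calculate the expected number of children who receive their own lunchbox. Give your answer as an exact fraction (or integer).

Let Xᵢ = 1 if person i gets their own lunchbox. For each i, P(Xᵢ=1) = 1/6.
By linearity of expectation, E[X₁+…+X_6] = 6·(1/6) = 1.

1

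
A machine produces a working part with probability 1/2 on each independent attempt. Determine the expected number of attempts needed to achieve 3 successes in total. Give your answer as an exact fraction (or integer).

By linearity (sum of 3 independent geometric waits), E[trials] = 3/p = 3/(1/2) = 6.

6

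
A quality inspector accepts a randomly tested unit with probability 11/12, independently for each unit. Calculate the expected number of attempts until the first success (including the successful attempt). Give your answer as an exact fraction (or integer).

For a geometric distribution, E[trials] = 1/p = 1/(11/12) = 12/11.

12/11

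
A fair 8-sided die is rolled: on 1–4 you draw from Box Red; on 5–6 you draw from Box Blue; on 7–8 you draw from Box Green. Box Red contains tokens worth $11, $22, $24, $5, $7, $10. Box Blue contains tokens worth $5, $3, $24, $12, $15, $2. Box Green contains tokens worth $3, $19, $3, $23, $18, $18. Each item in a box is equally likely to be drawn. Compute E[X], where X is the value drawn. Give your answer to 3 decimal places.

$12.625

E[X | Box Red] = (11 + 22 + 24 + 5 + 7 + 10)/6 = 79/6
E[X | Box Blue] = (5 + 3 + 24 + 12 + 15 + 2)/6 = 61/6
E[X | Box Green] = (3 + 19 + 3 + 23 + 18 + 18)/6 = 14
E[X] = (1/2)·79/6 + (1/4)·61/6 + (1/4)·14 = 101/8 ≈ 12.625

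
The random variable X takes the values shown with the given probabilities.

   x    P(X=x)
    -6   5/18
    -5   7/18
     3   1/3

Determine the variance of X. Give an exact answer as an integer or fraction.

E[X] = (5/18)·(-6) + (7/18)·(-5) + (1/3)·3 = -47/18
E[X²] = (5/18)·36 + (7/18)·25 + (1/3)·9 = 409/18
Var(X) = 409/18 − (-47/18)² = 5153/324

5153/324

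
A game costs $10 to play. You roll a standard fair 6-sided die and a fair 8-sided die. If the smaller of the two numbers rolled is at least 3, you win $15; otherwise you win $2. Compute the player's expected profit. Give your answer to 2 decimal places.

E[payout] = (1/2)·2 + (1/2)·15 = 17/2
Expected profit = 17/2 − 10 = -3/2 ≈ -$1.50

-$1.50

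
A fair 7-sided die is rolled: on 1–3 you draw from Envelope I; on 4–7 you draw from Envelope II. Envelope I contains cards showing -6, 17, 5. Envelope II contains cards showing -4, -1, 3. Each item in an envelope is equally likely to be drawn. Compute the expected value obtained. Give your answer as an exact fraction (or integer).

E[X | Envelope I] = (-6 + 17 + 5)/3 = 16/3
E[X | Envelope II] = (-4 − 1 + 3)/3 = -2/3
E[X] = (3/7)·16/3 + (4/7)·(-2/3) = 40/21

40/21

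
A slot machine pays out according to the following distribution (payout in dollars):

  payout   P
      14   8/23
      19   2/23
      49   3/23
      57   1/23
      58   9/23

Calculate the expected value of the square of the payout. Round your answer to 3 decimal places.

1870.348

E[X²] = (8/23)·196 + (2/23)·361 + (3/23)·2401 + (1/23)·3249 + (9/23)·3364
     = 43018/23 ≈ 1870.348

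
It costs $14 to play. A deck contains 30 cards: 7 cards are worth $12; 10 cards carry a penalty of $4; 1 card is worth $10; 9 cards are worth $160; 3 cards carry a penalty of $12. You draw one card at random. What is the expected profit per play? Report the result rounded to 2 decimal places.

$34.60

E[payout] = (7/30)·12 + (10/30)·(-4) + (1/30)·10 + (9/30)·160 + (3/30)·(-12) = 243/5
Expected profit = 243/5 − 14 = 173/5 ≈ $34.60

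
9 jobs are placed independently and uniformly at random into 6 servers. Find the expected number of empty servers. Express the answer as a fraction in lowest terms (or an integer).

1953125/1679616

Let Xⱼ=1 if server j is empty. P(Xⱼ=1) = ((6-1)/6)^9 = 1953125/10077696.
By linearity, E[#empty] = 6·1953125/10077696 = 1953125/1679616.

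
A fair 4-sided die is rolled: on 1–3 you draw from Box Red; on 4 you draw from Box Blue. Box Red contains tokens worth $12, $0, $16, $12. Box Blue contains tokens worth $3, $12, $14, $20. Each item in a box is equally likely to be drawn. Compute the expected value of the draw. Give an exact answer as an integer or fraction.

E[X | Box Red] = (12 + 0 + 16 + 12)/4 = 10
E[X | Box Blue] = (3 + 12 + 14 + 20)/4 = 49/4
E[X] = (3/4)·10 + (1/4)·49/4 = 169/16

169/16 dollars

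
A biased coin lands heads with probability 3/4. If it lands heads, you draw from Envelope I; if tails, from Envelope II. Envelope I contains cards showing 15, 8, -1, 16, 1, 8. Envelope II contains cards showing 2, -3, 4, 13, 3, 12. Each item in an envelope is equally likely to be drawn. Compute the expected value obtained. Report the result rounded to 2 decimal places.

E[X | Envelope I] = (15 + 8 − 1 + 16 + 1 + 8)/6 = 47/6
E[X | Envelope II] = (2 − 3 + 4 + 13 + 3 + 12)/6 = 31/6
E[X] = (3/4)·47/6 + (1/4)·31/6 = 43/6 ≈ 7.17

7.17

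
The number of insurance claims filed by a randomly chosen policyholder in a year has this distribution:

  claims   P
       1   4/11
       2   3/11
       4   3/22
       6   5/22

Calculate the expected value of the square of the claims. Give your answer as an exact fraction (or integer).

130/11

E[X²] = (4/11)·1 + (3/11)·4 + (3/22)·16 + (5/22)·36
     = 130/11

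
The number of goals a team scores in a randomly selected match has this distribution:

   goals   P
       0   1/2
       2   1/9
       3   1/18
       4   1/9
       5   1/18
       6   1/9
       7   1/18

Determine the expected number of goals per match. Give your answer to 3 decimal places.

2.167

E[X] = (1/2)·0 + (1/9)·2 + (1/18)·3 + (1/9)·4 + (1/18)·5 + (1/9)·6 + (1/18)·7
     = 13/6 ≈ 2.167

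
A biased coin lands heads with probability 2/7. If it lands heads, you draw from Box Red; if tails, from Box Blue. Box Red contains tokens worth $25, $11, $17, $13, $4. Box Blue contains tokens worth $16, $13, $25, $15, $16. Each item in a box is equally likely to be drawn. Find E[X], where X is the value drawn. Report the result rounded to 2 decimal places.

E[X | Box Red] = (25 + 11 + 17 + 13 + 4)/5 = 14
E[X | Box Blue] = (16 + 13 + 25 + 15 + 16)/5 = 17
E[X] = (2/7)·14 + (5/7)·17 = 113/7 ≈ 16.14

$16.14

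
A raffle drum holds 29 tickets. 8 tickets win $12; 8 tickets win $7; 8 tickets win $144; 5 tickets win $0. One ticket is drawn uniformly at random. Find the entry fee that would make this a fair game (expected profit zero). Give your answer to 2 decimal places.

$44.97

E[payout] = (8/29)·12 + (8/29)·7 + (8/29)·144 + (5/29)·0 = 1304/29
Fair fee = E[payout] = 1304/29 ≈ $44.97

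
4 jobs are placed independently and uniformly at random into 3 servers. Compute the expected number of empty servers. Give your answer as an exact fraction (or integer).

16/27

Let Xⱼ=1 if server j is empty. P(Xⱼ=1) = ((3-1)/3)^4 = 16/81.
By linearity, E[#empty] = 3·16/81 = 16/27.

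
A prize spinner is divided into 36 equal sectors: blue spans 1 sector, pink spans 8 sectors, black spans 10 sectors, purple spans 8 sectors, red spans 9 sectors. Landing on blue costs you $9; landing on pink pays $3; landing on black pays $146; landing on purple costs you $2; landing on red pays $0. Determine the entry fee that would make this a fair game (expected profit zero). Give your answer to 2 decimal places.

E[payout] = (1/36)·(-9) + (8/36)·3 + (10/36)·146 + (8/36)·(-2) + (9/36)·0 = 1459/36
Fair fee = E[payout] = 1459/36 ≈ $40.53

$40.53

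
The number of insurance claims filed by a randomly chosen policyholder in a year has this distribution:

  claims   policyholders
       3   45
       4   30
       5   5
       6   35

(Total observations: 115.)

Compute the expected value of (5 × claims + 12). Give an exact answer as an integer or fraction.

766/23

Total = 115, so P(claims=3) = 45/115, etc.
E[5x+12] = (9/23)·27 + (6/23)·32 + (1/23)·37 + (7/23)·42
     = 766/23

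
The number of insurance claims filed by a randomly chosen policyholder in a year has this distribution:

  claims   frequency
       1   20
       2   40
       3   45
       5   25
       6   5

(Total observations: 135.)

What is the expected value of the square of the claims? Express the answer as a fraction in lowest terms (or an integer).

Total = 135, so P(claims=1) = 20/135, etc.
E[X²] = (4/27)·1 + (8/27)·4 + (1/3)·9 + (5/27)·25 + (1/27)·36
     = 278/27

278/27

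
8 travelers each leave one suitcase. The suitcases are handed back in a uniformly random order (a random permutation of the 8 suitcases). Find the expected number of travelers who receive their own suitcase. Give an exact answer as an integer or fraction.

1

Let Xᵢ = 1 if person i gets their own suitcase. For each i, P(Xᵢ=1) = 1/8.
By linearity of expectation, E[X₁+…+X_8] = 8·(1/8) = 1.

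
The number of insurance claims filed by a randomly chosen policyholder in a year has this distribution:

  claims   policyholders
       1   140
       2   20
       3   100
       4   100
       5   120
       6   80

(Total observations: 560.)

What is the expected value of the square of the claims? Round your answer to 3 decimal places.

15.357

Total = 560, so P(claims=1) = 140/560, etc.
E[X²] = (1/4)·1 + (1/28)·4 + (5/28)·9 + (5/28)·16 + (3/14)·25 + (1/7)·36
     = 215/14 ≈ 15.357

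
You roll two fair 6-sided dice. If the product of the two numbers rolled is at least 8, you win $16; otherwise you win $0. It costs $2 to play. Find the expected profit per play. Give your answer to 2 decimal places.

E[payout] = (7/18)·0 + (11/18)·16 = 88/9
Expected profit = 88/9 − 2 = 70/9 ≈ $7.78

$7.78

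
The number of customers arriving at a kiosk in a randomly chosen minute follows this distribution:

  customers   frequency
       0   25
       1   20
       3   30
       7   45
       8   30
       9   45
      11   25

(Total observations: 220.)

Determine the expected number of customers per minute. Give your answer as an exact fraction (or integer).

269/44

Total = 220, so P(customers=0) = 25/220, etc.
E[X] = (5/44)·0 + (1/11)·1 + (3/22)·3 + (9/44)·7 + (3/22)·8 + (9/44)·9 + (5/44)·11
     = 269/44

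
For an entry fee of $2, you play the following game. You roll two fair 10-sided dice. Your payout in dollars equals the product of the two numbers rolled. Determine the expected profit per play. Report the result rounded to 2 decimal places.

Distribution of the product of the two numbers rolled: 1 w.p. 1/100, 2 w.p. 1/50, 3 w.p. 1/50, 4 w.p. 3/100, 5 w.p. 1/50, 6 w.p. 1/25, …
E[payout] = (1/100)·1 + (1/50)·2 + (1/50)·3 + (3/100)·4 + (1/50)·5 + (1/25)·6 + (1/50)·7 + (1/25)·8 + (3/100)·9 + (1/25)·10 + (1/25)·12 + (1/50)·14 + (1/50)·15 + (3/100)·16 + (1/25)·18 + (1/25)·20 + (1/50)·21 + (1/25)·24 + (1/100)·25 + (1/50)·27 + (1/50)·28 + (1/25)·30 + (1/50)·32 + (1/50)·35 + (3/100)·36 + (1/25)·40 + (1/50)·42 + (1/50)·45 + (1/50)·48 + (1/100)·49 + (1/50)·50 + (1/50)·54 + (1/50)·56 + (1/50)·60 + (1/50)·63 + (1/100)·64 + (1/50)·70 + (1/50)·72 + (1/50)·80 + (1/100)·81 + (1/50)·90 + (1/100)·100 = 121/4
Expected profit = 121/4 − 2 = 113/4 ≈ $28.25

$28.25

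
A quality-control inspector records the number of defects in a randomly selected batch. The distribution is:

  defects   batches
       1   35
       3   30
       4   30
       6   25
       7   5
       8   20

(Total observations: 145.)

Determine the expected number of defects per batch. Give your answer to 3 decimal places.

Total = 145, so P(defects=1) = 35/145, etc.
E[X] = (7/29)·1 + (6/29)·3 + (6/29)·4 + (5/29)·6 + (1/29)·7 + (4/29)·8
     = 118/29 ≈ 4.069

4.069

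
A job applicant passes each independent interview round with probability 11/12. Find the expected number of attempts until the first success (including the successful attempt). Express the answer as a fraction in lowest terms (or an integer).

For a geometric distribution, E[trials] = 1/p = 1/(11/12) = 12/11.

12/11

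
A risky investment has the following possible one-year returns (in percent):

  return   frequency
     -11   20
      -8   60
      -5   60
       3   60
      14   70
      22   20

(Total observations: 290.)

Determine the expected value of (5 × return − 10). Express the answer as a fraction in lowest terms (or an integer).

10/29

Total = 290, so P(return=-11) = 20/290, etc.
E[5x-10] = (2/29)·(-65) + (6/29)·(-50) + (6/29)·(-35) + (6/29)·5 + (7/29)·60 + (2/29)·100
     = 10/29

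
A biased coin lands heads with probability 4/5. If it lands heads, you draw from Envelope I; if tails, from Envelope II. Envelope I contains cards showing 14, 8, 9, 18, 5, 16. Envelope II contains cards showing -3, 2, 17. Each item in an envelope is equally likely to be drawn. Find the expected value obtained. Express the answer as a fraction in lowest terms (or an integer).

E[X | Envelope I] = (14 + 8 + 9 + 18 + 5 + 16)/6 = 35/3
E[X | Envelope II] = (-3 + 2 + 17)/3 = 16/3
E[X] = (4/5)·35/3 + (1/5)·16/3 = 52/5

52/5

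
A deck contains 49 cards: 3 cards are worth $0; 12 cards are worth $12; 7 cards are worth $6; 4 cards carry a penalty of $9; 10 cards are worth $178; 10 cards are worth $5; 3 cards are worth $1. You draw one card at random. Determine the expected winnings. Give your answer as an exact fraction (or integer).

1983/49 dollars

E[payout] = (3/49)·0 + (12/49)·12 + (7/49)·6 + (4/49)·(-9) + (10/49)·178 + (10/49)·5 + (3/49)·1 = 1983/49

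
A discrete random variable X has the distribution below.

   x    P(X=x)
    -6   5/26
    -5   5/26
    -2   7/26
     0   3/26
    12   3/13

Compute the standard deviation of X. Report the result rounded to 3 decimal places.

6.784

E[X] = 3/26, E[X²] = 1197/26
Var(X) = E[X²] − (E[X])² = 1197/26 − 9/676 = 31113/676
SD(X) = √(31113/676) ≈ 6.784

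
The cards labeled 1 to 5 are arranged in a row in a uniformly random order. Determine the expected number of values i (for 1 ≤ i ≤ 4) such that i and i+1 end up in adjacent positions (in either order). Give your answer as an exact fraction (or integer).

8/5

For each i ∈ {1,…,4}, let Xᵢ = 1 if i and i+1 are adjacent. P(Xᵢ=1) = 2·(5−1)!/5! = 2/5.
By linearity, E[ΣXᵢ] = (4)·(2/5) = 8/5.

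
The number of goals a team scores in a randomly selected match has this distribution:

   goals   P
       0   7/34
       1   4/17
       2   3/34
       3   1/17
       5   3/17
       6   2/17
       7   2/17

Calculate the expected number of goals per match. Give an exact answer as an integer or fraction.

3

E[X] = (7/34)·0 + (4/17)·1 + (3/34)·2 + (1/17)·3 + (3/17)·5 + (2/17)·6 + (2/17)·7
     = 3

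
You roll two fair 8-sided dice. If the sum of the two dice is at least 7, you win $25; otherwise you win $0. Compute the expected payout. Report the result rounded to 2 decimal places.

E[payout] = (15/64)·0 + (49/64)·25 = 1225/64
≈ $19.14

$19.14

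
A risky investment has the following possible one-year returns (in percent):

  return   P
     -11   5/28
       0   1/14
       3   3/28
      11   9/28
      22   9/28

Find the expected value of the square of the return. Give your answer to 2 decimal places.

E[X²] = (5/28)·121 + (1/14)·0 + (3/28)·9 + (9/28)·121 + (9/28)·484
     = 6077/28 ≈ 217.04

217.04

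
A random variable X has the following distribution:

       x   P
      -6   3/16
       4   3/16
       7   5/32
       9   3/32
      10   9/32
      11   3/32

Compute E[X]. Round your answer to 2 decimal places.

E[X] = (3/16)·(-6) + (3/16)·4 + (5/32)·7 + (3/32)·9 + (9/32)·10 + (3/32)·11
     = 173/32 ≈ 5.41

5.41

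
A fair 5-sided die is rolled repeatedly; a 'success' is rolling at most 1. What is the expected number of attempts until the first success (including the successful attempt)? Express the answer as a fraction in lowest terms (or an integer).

For a geometric distribution, E[trials] = 1/p = 1/(1/5) = 5.

5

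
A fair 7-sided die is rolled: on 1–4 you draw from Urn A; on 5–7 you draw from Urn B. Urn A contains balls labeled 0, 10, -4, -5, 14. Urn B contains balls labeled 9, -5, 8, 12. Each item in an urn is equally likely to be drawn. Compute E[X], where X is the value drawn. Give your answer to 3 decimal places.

4.286

E[X | Urn A] = (0 + 10 − 4 − 5 + 14)/5 = 3
E[X | Urn B] = (9 − 5 + 8 + 12)/4 = 6
E[X] = (4/7)·3 + (3/7)·6 = 30/7 ≈ 4.286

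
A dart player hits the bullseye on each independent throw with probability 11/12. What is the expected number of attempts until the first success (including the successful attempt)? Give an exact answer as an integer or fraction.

12/11

For a geometric distribution, E[trials] = 1/p = 1/(11/12) = 12/11.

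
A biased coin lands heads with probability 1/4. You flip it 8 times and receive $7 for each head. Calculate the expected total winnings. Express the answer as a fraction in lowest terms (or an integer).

E[#heads] = 8·1/4 = 2 (linearity over flips).
E[winnings] = 7·2 = 14.

$14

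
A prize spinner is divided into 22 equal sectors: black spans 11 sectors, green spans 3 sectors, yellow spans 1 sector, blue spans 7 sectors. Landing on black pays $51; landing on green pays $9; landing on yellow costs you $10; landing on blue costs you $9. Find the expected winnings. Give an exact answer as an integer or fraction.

E[payout] = (11/22)·51 + (3/22)·9 + (1/22)·(-10) + (7/22)·(-9) = 515/22

515/22 dollars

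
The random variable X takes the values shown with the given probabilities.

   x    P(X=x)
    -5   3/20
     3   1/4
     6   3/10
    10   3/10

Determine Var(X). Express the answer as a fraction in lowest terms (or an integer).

594/25

E[X] = (3/20)·(-5) + (1/4)·3 + (3/10)·6 + (3/10)·10 = 24/5
E[X²] = (3/20)·25 + (1/4)·9 + (3/10)·36 + (3/10)·100 = 234/5
Var(X) = 234/5 − (24/5)² = 594/25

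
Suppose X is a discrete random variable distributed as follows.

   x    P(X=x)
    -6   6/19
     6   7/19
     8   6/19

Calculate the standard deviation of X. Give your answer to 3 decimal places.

E[X] = 54/19, E[X²] = 852/19
Var(X) = E[X²] − (E[X])² = 852/19 − 2916/361 = 13272/361
SD(X) = √(13272/361) ≈ 6.063

6.063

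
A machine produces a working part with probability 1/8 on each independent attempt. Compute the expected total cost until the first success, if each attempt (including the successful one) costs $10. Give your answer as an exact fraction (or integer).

E[#attempts] = 1/p = 8; E[cost] = 10·8 = 80.

$80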